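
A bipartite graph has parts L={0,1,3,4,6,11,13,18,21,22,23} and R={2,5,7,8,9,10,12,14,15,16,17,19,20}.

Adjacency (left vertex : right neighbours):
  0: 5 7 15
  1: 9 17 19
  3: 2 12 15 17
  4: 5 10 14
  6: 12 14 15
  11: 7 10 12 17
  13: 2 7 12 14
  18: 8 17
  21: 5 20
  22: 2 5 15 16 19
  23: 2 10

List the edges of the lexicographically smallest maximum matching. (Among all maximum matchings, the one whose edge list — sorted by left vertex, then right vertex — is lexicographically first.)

|M| = 11 (so the lex-smallest maximum matching has 11 edges)
process left vertices in ascending order; for each, take the smallest-labelled available neighbour that still permits 11 edges overall, or leave it unmatched if none does
lex-smallest matching: {0-5, 1-9, 3-2, 4-14, 6-12, 11-17, 13-7, 18-8, 21-20, 22-15, 23-10}

Lex-smallest maximum matching: {(0,5), (1,9), (3,2), (4,14), (6,12), (11,17), (13,7), (18,8), (21,20), (22,15), (23,10)}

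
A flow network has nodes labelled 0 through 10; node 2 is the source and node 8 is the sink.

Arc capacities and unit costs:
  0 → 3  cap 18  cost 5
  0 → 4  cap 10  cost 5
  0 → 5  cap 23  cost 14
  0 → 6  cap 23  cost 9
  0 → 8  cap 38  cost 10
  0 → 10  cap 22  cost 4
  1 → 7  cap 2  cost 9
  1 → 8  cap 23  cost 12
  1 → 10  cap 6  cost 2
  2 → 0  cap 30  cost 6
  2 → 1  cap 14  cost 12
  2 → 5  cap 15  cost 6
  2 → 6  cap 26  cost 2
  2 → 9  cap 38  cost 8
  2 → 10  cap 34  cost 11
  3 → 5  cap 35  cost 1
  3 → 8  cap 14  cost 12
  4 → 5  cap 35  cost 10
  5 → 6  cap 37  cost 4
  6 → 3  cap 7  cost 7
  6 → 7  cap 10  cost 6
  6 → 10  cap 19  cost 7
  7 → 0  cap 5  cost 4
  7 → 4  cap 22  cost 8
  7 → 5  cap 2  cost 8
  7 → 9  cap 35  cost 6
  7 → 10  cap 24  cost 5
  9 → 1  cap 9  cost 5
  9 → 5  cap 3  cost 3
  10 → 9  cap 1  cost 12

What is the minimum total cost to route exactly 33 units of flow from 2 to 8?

Minimum cost for 33 units: 543

shortest-cost path #1: 2→0→8 push 30 @ unit cost 16 (adds 480)
shortest-cost path #2: 2→6→3→8 push 3 @ unit cost 21 (adds 63)
total cost = 543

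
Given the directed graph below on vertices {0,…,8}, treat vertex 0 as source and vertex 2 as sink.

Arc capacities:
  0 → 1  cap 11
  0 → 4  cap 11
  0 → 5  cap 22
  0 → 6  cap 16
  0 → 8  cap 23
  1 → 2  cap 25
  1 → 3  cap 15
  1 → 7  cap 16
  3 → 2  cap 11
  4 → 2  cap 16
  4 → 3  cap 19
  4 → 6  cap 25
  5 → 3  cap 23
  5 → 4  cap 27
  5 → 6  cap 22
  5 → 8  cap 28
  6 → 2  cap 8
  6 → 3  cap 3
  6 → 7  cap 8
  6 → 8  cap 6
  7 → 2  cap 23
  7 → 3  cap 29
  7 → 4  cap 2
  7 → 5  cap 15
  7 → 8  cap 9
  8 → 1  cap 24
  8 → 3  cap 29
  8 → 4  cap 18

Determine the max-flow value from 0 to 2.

augment #1: 0→1→2 bottleneck 11, total now 11
augment #2: 0→4→2 bottleneck 11, total now 22
augment #3: 0→6→2 bottleneck 8, total now 30
augment #4: 0→5→3→2 bottleneck 11, total now 41
augment #5: 0→5→4→2 bottleneck 5, total now 46
augment #6: 0→6→7→2 bottleneck 8, total now 54
augment #7: 0→8→1→2 bottleneck 14, total now 68
augment #8: 0→8→1→7→2 bottleneck 9, total now 77
augment #9: 0→5→8→1→7→2 bottleneck 1, total now 78

Maximum flow value: 78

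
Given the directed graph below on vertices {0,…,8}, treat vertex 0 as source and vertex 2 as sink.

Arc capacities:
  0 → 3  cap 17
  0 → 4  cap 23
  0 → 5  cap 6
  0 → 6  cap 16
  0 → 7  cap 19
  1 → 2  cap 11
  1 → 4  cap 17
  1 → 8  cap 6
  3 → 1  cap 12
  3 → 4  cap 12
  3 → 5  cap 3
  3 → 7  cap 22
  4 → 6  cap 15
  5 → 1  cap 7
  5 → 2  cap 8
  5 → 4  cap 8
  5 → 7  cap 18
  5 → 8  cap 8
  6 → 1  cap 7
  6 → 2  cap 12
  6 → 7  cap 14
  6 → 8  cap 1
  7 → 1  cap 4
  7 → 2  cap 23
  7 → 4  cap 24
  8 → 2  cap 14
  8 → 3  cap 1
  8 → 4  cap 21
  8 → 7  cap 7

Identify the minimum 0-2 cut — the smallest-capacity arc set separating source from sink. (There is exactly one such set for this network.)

Min-cut arcs: {(0,5), (1,2), (1,8), (3,5), (6,2), (6,8), (7,2)} (total capacity 62)

augment #1: 0→5→2 push 6
augment #2: 0→6→2 push 12
augment #3: 0→7→2 push 19
augment #4: 0→3→1→2 push 11
augment #5: 0→3→5→2 push 2
augment #6: 0→3→7→2 push 4
augment #7: 0→6→8→2 push 1
augment #8: 0→6→1→8→2 push 3
augment #9: 0→4→6→1→8→2 push 3
augment #10: 0→4→6→1→3→5→8→2 push 1
max flow = 62; residual-reachable set from 0 gives S-side
cut edges (S→T): {(0,5), (1,2), (1,8), (3,5), (6,2), (6,8), (7,2)} total cap 62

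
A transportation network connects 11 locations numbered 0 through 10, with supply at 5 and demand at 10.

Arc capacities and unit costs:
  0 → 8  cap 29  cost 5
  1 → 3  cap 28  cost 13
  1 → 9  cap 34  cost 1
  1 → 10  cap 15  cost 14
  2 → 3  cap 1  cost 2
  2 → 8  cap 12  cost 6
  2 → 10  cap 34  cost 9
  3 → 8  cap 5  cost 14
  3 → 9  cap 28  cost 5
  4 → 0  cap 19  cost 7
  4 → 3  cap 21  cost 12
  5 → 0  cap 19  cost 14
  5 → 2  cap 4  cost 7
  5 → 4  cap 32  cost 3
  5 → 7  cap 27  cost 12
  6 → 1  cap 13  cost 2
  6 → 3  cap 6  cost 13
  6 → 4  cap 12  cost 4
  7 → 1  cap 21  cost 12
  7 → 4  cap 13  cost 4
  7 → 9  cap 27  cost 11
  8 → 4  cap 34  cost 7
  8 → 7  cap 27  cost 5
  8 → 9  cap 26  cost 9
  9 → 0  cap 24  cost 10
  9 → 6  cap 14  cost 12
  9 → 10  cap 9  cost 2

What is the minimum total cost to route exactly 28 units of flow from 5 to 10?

shortest-cost path #1: 5→2→10 push 4 @ unit cost 16 (adds 64)
shortest-cost path #2: 5→4→3→9→10 push 9 @ unit cost 22 (adds 198)
shortest-cost path #3: 5→7→1→10 push 15 @ unit cost 38 (adds 570)
total cost = 832

Minimum cost for 28 units: 832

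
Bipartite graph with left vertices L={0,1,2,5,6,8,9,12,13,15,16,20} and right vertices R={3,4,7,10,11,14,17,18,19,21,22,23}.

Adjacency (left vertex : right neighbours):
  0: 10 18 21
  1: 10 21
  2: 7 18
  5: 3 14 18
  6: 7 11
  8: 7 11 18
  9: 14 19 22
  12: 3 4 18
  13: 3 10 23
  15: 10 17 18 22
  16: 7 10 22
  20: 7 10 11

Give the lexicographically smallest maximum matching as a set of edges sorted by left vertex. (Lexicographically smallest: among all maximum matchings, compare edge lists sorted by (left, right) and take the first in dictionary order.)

Lex-smallest maximum matching: {(0,10), (1,21), (2,7), (5,3), (6,11), (8,18), (9,14), (12,4), (13,23), (15,17), (16,22)}

|M| = 11 (so the lex-smallest maximum matching has 11 edges)
process left vertices in ascending order; for each, take the smallest-labelled available neighbour that still permits 11 edges overall, or leave it unmatched if none does
lex-smallest matching: {0-10, 1-21, 2-7, 5-3, 6-11, 8-18, 9-14, 12-4, 13-23, 15-17, 16-22}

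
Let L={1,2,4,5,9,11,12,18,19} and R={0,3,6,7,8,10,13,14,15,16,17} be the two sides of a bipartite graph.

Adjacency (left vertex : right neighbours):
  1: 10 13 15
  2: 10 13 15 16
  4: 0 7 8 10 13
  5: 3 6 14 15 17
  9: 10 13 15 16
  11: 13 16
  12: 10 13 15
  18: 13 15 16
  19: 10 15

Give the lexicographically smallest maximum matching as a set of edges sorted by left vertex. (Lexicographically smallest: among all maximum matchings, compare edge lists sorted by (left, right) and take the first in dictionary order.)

Lex-smallest maximum matching: {(1,10), (2,13), (4,0), (5,3), (9,15), (11,16)}

|M| = 6 (so the lex-smallest maximum matching has 6 edges)
process left vertices in ascending order; for each, take the smallest-labelled available neighbour that still permits 6 edges overall, or leave it unmatched if none does
lex-smallest matching: {1-10, 2-13, 4-0, 5-3, 9-15, 11-16}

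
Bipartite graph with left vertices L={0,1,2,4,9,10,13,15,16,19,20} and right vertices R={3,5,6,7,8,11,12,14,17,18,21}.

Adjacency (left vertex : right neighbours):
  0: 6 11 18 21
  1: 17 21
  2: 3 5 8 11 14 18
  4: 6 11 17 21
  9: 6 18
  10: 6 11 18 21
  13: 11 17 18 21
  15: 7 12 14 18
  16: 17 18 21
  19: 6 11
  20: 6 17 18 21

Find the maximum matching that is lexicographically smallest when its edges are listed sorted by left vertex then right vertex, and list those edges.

Lex-smallest maximum matching: {(0,6), (1,17), (2,3), (4,11), (9,18), (10,21), (15,7)}

|M| = 7 (so the lex-smallest maximum matching has 7 edges)
process left vertices in ascending order; for each, take the smallest-labelled available neighbour that still permits 7 edges overall, or leave it unmatched if none does
lex-smallest matching: {0-6, 1-17, 2-3, 4-11, 9-18, 10-21, 15-7}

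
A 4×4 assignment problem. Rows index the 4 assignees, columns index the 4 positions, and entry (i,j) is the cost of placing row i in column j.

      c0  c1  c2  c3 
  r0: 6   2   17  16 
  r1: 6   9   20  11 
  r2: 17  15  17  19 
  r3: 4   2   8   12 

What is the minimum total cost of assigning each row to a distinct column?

optimal assignment: row0→col1 (cost 2), row1→col3 (cost 11), row2→col2 (cost 17), row3→col0 (cost 4)
total = 2 + 11 + 17 + 4 = 34

Minimum assignment cost: 34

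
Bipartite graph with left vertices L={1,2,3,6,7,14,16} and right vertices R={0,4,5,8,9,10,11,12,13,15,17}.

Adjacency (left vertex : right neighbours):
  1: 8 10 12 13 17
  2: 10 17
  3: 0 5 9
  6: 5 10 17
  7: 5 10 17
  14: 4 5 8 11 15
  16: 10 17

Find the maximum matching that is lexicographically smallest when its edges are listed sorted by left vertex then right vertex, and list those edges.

Lex-smallest maximum matching: {(1,8), (2,10), (3,0), (6,5), (7,17), (14,4)}

|M| = 6 (so the lex-smallest maximum matching has 6 edges)
process left vertices in ascending order; for each, take the smallest-labelled available neighbour that still permits 6 edges overall, or leave it unmatched if none does
lex-smallest matching: {1-8, 2-10, 3-0, 6-5, 7-17, 14-4}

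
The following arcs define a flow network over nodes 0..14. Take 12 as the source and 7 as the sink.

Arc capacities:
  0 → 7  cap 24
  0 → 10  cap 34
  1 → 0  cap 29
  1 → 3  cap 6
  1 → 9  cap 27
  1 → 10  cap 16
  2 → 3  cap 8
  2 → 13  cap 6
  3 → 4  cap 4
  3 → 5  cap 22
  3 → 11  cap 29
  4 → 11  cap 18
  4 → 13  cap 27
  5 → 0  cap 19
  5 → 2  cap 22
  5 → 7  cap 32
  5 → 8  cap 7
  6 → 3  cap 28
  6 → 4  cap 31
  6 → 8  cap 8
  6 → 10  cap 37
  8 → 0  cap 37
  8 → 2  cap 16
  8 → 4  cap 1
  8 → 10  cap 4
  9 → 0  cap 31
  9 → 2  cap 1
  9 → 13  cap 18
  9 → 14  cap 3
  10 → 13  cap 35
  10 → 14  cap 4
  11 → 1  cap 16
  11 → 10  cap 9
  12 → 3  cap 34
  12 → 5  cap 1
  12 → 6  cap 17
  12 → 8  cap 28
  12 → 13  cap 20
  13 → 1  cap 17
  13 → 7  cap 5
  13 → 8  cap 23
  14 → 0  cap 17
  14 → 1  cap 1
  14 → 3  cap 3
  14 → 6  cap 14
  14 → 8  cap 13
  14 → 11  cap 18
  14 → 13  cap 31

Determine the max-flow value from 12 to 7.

Maximum flow value: 52

augment #1: 12→5→7 bottleneck 1, total now 1
augment #2: 12→13→7 bottleneck 5, total now 6
augment #3: 12→3→5→7 bottleneck 22, total now 28
augment #4: 12→8→0→7 bottleneck 24, total now 52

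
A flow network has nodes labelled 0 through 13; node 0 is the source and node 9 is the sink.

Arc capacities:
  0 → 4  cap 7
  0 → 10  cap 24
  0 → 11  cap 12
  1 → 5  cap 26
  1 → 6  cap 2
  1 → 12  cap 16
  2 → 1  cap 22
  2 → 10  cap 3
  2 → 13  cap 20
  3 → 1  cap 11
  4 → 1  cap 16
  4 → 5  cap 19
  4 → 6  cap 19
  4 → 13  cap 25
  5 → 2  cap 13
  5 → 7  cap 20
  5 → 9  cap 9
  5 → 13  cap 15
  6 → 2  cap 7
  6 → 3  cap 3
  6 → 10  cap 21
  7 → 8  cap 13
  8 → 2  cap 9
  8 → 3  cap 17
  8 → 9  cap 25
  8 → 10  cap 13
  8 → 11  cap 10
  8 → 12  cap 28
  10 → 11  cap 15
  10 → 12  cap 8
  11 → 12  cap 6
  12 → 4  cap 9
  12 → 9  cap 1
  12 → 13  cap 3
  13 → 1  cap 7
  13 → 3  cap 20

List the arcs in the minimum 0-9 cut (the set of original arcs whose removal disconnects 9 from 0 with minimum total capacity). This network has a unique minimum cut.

Min-cut arcs: {(0,4), (12,4), (12,9), (12,13)} (total capacity 20)

augment #1: 0→4→5→9 push 7
augment #2: 0→10→12→9 push 1
augment #3: 0→10→12→4→5→9 push 2
augment #4: 0→10→12→4→5→7→8→9 push 5
augment #5: 0→11→12→4→5→7→8→9 push 2
augment #6: 0→11→12→13→1→5→7→8→9 push 3
max flow = 20; residual-reachable set from 0 gives S-side
cut edges (S→T): {(0,4), (12,4), (12,9), (12,13)} total cap 20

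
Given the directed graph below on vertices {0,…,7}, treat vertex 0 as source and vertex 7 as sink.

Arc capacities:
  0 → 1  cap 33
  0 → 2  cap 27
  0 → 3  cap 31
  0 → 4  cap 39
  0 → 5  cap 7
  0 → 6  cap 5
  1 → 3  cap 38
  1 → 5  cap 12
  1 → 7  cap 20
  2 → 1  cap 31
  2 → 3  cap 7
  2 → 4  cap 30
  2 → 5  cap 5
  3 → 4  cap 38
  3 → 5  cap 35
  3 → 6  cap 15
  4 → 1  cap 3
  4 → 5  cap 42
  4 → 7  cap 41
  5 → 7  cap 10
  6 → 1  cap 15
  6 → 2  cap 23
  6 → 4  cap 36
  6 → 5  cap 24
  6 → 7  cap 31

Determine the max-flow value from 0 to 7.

Maximum flow value: 91

augment #1: 0→1→7 bottleneck 20, total now 20
augment #2: 0→4→7 bottleneck 39, total now 59
augment #3: 0→5→7 bottleneck 7, total now 66
augment #4: 0→6→7 bottleneck 5, total now 71
augment #5: 0→1→5→7 bottleneck 3, total now 74
augment #6: 0→2→4→7 bottleneck 2, total now 76
augment #7: 0→3→6→7 bottleneck 15, total now 91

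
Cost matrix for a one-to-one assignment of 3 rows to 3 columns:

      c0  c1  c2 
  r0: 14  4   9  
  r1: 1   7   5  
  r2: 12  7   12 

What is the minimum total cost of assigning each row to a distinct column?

one of 2 optimal assignments: row0→col1 (cost 4), row1→col0 (cost 1), row2→col2 (cost 12)
total = 4 + 1 + 12 = 17

Minimum assignment cost: 17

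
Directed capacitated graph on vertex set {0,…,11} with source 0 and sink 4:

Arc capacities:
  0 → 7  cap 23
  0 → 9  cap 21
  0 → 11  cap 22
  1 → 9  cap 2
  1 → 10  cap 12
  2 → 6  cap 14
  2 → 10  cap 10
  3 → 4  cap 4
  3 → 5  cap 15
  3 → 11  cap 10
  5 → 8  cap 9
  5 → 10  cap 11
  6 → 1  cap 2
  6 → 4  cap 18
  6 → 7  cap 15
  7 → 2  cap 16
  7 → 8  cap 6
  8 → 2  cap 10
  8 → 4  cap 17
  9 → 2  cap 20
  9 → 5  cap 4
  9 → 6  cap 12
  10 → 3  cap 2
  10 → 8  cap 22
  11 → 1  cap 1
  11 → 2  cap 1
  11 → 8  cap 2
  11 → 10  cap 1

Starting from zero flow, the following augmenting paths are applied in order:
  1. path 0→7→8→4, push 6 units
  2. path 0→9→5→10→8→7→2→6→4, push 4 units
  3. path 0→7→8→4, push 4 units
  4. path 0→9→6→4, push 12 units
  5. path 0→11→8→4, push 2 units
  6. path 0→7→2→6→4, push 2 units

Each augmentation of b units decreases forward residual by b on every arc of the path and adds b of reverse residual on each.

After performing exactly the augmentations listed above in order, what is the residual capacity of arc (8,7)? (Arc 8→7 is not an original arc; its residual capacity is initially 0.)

Residual capacity of (8,7): 6

after path 1 (0→7→8→4, push 6): res(8,7)=6
after path 2 (0→9→5→10→8→7→2→6→4, push 4): res(8,7)=2
after path 3 (0→7→8→4, push 4): res(8,7)=6
after path 4 (0→9→6→4, push 12): res(8,7)=6
after path 5 (0→11→8→4, push 2): res(8,7)=6
after path 6 (0→7→2→6→4, push 2): res(8,7)=6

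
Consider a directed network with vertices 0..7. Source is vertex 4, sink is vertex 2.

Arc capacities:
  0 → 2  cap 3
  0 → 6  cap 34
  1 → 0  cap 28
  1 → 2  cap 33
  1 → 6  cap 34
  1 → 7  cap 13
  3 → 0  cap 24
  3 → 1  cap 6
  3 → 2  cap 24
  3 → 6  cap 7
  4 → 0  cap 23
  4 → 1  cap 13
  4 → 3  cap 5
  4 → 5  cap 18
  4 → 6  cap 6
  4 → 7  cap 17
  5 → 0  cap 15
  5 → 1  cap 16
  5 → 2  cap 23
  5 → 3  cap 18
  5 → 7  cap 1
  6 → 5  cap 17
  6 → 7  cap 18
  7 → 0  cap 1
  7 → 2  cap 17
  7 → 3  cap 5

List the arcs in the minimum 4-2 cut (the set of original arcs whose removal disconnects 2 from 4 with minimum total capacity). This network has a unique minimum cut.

Min-cut arcs: {(0,2), (4,1), (4,3), (4,5), (6,5), (7,2), (7,3)} (total capacity 78)

augment #1: 4→0→2 push 3
augment #2: 4→1→2 push 13
augment #3: 4→3→2 push 5
augment #4: 4→5→2 push 18
augment #5: 4→7→2 push 17
augment #6: 4→6→5→2 push 5
augment #7: 4→6→5→1→2 push 1
augment #8: 4→0→6→5→1→2 push 11
augment #9: 4→0→6→7→3→2 push 5
max flow = 78; residual-reachable set from 4 gives S-side
cut edges (S→T): {(0,2), (4,1), (4,3), (4,5), (6,5), (7,2), (7,3)} total cap 78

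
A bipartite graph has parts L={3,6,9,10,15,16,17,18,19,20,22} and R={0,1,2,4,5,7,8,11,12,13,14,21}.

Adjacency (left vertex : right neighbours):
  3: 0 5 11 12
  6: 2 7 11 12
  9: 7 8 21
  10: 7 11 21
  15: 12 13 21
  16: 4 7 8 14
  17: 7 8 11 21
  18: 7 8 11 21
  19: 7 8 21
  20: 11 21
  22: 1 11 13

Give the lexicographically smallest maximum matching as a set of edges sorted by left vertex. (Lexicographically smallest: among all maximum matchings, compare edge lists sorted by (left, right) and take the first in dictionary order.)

|M| = 9 (so the lex-smallest maximum matching has 9 edges)
process left vertices in ascending order; for each, take the smallest-labelled available neighbour that still permits 9 edges overall, or leave it unmatched if none does
lex-smallest matching: {3-0, 6-2, 9-7, 10-11, 15-12, 16-4, 17-8, 18-21, 22-1}

Lex-smallest maximum matching: {(3,0), (6,2), (9,7), (10,11), (15,12), (16,4), (17,8), (18,21), (22,1)}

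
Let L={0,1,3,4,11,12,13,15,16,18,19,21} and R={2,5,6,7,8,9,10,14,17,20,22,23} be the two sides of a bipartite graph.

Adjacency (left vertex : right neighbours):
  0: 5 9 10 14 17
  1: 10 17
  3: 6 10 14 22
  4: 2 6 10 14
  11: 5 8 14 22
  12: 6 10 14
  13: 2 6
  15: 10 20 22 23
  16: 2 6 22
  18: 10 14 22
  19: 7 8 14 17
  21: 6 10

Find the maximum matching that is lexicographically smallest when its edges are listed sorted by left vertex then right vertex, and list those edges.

|M| = 10 (so the lex-smallest maximum matching has 10 edges)
process left vertices in ascending order; for each, take the smallest-labelled available neighbour that still permits 10 edges overall, or leave it unmatched if none does
lex-smallest matching: {0-5, 1-17, 3-6, 4-2, 11-8, 12-10, 15-20, 16-22, 18-14, 19-7}

Lex-smallest maximum matching: {(0,5), (1,17), (3,6), (4,2), (11,8), (12,10), (15,20), (16,22), (18,14), (19,7)}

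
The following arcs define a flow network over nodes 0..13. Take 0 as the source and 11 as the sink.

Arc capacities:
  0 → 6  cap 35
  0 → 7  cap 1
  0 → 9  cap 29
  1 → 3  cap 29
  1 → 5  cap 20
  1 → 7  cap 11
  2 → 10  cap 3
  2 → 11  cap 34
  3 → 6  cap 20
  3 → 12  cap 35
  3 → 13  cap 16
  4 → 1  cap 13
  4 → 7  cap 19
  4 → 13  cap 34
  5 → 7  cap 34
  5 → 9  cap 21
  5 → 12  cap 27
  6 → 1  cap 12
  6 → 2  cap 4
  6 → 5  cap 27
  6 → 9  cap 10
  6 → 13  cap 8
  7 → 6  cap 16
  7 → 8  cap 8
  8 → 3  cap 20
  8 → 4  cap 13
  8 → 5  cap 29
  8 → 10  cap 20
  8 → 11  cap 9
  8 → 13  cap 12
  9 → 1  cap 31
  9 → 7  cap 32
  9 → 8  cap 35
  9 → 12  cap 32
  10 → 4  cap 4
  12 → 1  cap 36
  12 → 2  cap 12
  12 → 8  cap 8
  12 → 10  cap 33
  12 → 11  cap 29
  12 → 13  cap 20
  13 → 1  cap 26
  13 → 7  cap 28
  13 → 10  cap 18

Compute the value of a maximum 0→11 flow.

Maximum flow value: 54

augment #1: 0→6→2→11 bottleneck 4, total now 4
augment #2: 0→7→8→11 bottleneck 1, total now 5
augment #3: 0→9→8→11 bottleneck 8, total now 13
augment #4: 0→9→12→11 bottleneck 21, total now 34
augment #5: 0→6→5→12→11 bottleneck 8, total now 42
augment #6: 0→6→5→12→2→11 bottleneck 12, total now 54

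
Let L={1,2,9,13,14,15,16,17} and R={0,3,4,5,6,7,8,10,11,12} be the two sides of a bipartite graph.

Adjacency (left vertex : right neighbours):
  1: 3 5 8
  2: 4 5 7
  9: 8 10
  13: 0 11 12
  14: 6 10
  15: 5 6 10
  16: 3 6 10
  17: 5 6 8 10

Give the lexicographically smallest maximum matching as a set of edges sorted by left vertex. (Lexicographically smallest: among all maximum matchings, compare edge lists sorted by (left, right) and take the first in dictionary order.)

Lex-smallest maximum matching: {(1,3), (2,4), (9,8), (13,0), (14,6), (15,5), (16,10)}

|M| = 7 (so the lex-smallest maximum matching has 7 edges)
process left vertices in ascending order; for each, take the smallest-labelled available neighbour that still permits 7 edges overall, or leave it unmatched if none does
lex-smallest matching: {1-3, 2-4, 9-8, 13-0, 14-6, 15-5, 16-10}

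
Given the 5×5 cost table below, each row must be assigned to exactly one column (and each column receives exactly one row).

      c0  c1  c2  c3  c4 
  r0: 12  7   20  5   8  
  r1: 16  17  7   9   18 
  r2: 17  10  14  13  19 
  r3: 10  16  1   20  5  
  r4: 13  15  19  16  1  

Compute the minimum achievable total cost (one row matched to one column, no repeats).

one of 3 optimal assignments: row0→col0 (cost 12), row1→col3 (cost 9), row2→col1 (cost 10), row3→col2 (cost 1), row4→col4 (cost 1)
total = 12 + 9 + 10 + 1 + 1 = 33

Minimum assignment cost: 33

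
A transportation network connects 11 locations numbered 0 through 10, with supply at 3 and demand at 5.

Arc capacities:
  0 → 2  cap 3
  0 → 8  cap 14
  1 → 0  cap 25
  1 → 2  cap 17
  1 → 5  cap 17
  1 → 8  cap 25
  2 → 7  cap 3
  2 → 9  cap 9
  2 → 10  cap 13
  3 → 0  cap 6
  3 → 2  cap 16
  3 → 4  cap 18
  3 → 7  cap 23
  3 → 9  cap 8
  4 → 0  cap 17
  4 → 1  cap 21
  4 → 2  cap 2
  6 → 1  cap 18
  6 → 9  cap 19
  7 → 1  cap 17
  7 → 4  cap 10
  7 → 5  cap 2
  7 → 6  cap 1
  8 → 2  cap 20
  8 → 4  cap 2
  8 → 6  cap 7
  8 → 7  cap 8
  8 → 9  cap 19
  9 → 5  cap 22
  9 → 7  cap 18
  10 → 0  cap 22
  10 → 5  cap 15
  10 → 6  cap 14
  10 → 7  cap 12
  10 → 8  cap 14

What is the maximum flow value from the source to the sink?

Maximum flow value: 54

augment #1: 3→7→5 bottleneck 2, total now 2
augment #2: 3→9→5 bottleneck 8, total now 10
augment #3: 3→2→9→5 bottleneck 9, total now 19
augment #4: 3→2→10→5 bottleneck 7, total now 26
augment #5: 3→4→1→5 bottleneck 17, total now 43
augment #6: 3→0→2→10→5 bottleneck 3, total now 46
augment #7: 3→0→8→9→5 bottleneck 3, total now 49
augment #8: 3→4→2→10→5 bottleneck 1, total now 50
augment #9: 3→7→6→9→5 bottleneck 1, total now 51
augment #10: 3→7→1→2→10→5 bottleneck 2, total now 53
augment #11: 3→7→1→8→9→5 bottleneck 1, total now 54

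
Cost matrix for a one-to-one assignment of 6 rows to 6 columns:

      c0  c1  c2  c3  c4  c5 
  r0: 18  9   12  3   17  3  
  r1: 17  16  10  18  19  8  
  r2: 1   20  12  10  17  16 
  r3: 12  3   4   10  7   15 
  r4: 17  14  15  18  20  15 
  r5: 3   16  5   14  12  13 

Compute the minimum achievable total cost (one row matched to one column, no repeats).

optimal assignment: row0→col3 (cost 3), row1→col5 (cost 8), row2→col0 (cost 1), row3→col4 (cost 7), row4→col1 (cost 14), row5→col2 (cost 5)
total = 3 + 8 + 1 + 7 + 14 + 5 = 38

Minimum assignment cost: 38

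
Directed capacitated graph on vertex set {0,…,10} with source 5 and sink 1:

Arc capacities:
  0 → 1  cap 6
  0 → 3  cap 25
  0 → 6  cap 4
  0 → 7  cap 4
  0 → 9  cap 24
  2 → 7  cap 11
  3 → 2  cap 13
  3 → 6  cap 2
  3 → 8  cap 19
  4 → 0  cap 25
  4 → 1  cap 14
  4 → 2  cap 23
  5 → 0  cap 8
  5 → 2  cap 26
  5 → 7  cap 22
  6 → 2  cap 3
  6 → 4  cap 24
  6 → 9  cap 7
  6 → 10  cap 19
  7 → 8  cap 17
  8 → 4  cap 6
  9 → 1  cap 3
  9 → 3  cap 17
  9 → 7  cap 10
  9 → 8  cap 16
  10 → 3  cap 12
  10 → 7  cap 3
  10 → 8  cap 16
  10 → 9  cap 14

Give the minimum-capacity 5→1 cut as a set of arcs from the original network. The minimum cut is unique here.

Min-cut arcs: {(5,0), (8,4)} (total capacity 14)

augment #1: 5→0→1 push 6
augment #2: 5→0→9→1 push 2
augment #3: 5→7→8→4→1 push 6
max flow = 14; residual-reachable set from 5 gives S-side
cut edges (S→T): {(5,0), (8,4)} total cap 14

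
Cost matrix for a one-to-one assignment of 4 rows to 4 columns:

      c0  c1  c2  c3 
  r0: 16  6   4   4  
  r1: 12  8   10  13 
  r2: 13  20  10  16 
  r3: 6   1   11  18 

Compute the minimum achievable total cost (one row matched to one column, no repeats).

optimal assignment: row0→col3 (cost 4), row1→col0 (cost 12), row2→col2 (cost 10), row3→col1 (cost 1)
total = 4 + 12 + 10 + 1 = 27

Minimum assignment cost: 27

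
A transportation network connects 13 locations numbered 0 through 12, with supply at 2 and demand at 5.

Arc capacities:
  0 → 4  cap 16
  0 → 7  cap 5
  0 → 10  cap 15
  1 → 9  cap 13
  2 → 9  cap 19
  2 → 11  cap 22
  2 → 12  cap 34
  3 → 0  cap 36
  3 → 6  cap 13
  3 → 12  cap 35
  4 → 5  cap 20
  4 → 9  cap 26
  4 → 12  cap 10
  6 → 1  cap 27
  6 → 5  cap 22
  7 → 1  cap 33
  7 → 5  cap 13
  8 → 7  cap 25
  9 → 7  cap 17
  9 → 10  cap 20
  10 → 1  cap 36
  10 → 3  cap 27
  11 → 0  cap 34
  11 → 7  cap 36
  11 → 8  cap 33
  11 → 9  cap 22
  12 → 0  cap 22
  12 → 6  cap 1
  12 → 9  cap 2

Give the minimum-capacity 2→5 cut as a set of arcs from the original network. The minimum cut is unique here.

Min-cut arcs: {(0,4), (3,6), (7,5), (12,6)} (total capacity 43)

augment #1: 2→9→7→5 push 13
augment #2: 2→12→6→5 push 1
augment #3: 2→11→0→4→5 push 16
augment #4: 2→9→10→3→6→5 push 6
augment #5: 2→11→0→10→3→6→5 push 6
augment #6: 2→12→0→10→3→6→5 push 1
max flow = 43; residual-reachable set from 2 gives S-side
cut edges (S→T): {(0,4), (3,6), (7,5), (12,6)} total cap 43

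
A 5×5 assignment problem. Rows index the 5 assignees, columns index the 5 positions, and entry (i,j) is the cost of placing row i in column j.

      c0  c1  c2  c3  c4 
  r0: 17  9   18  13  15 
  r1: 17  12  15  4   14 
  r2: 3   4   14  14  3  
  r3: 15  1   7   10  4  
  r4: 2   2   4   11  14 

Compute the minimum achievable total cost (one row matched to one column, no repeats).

Minimum assignment cost: 24

optimal assignment: row0→col1 (cost 9), row1→col3 (cost 4), row2→col0 (cost 3), row3→col4 (cost 4), row4→col2 (cost 4)
total = 9 + 4 + 3 + 4 + 4 = 24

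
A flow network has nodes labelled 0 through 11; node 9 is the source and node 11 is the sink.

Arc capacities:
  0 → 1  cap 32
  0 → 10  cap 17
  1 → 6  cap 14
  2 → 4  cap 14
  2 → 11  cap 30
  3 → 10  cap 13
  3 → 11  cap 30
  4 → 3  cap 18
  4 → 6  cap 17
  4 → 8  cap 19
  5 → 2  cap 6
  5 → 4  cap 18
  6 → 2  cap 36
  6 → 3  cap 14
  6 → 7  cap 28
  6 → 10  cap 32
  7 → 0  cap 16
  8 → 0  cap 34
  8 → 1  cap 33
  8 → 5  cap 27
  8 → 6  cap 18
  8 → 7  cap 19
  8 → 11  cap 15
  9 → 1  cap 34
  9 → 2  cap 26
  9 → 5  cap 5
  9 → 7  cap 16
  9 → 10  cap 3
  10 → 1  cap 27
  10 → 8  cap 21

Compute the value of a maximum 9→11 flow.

augment #1: 9→2→11 bottleneck 26, total now 26
augment #2: 9→5→2→11 bottleneck 4, total now 30
augment #3: 9→10→8→11 bottleneck 3, total now 33
augment #4: 9→1→6→3→11 bottleneck 14, total now 47
augment #5: 9→5→4→3→11 bottleneck 1, total now 48
augment #6: 9→7→0→10→8→11 bottleneck 12, total now 60
augment #7: 9→7→0→10→8→5→4→3→11 bottleneck 4, total now 64

Maximum flow value: 64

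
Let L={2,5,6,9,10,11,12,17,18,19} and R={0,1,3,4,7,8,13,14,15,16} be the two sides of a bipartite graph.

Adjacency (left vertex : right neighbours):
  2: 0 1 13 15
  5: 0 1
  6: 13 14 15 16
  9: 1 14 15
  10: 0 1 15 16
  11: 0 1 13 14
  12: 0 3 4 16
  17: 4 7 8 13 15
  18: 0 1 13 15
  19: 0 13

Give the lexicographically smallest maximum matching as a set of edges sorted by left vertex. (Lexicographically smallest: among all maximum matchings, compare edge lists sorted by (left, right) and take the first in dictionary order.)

|M| = 8 (so the lex-smallest maximum matching has 8 edges)
process left vertices in ascending order; for each, take the smallest-labelled available neighbour that still permits 8 edges overall, or leave it unmatched if none does
lex-smallest matching: {2-0, 5-1, 6-13, 9-14, 10-16, 12-3, 17-4, 18-15}

Lex-smallest maximum matching: {(2,0), (5,1), (6,13), (9,14), (10,16), (12,3), (17,4), (18,15)}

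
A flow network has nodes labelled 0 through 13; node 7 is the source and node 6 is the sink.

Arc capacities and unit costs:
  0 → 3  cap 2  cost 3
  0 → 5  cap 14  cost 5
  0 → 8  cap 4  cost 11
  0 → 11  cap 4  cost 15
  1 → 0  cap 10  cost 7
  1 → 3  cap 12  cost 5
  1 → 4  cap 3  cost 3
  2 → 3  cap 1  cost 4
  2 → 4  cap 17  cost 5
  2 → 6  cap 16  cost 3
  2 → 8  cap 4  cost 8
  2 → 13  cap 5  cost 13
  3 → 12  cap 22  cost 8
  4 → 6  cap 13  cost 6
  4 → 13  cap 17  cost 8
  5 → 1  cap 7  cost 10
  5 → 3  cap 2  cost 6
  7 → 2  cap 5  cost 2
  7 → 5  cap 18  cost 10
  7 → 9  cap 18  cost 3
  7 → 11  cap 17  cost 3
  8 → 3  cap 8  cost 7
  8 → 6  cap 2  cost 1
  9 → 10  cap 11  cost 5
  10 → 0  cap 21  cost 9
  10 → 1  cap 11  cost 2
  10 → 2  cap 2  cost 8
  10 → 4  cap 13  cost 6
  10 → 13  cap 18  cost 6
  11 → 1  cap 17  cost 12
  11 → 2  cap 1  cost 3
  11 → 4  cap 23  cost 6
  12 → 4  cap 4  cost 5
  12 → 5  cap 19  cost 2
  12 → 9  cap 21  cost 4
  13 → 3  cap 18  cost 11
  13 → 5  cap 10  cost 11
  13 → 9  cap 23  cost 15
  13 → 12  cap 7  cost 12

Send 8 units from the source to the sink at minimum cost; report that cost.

shortest-cost path #1: 7→2→6 push 5 @ unit cost 5 (adds 25)
shortest-cost path #2: 7→11→2→6 push 1 @ unit cost 9 (adds 9)
shortest-cost path #3: 7→11→4→6 push 2 @ unit cost 15 (adds 30)
total cost = 64

Minimum cost for 8 units: 64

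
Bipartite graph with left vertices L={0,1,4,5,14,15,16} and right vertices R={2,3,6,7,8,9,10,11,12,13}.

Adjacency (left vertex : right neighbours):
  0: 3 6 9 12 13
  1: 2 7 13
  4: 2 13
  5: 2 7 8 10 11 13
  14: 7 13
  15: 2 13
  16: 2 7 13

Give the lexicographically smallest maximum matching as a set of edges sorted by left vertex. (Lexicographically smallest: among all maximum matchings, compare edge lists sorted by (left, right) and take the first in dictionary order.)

Lex-smallest maximum matching: {(0,3), (1,2), (4,13), (5,8), (14,7)}

|M| = 5 (so the lex-smallest maximum matching has 5 edges)
process left vertices in ascending order; for each, take the smallest-labelled available neighbour that still permits 5 edges overall, or leave it unmatched if none does
lex-smallest matching: {0-3, 1-2, 4-13, 5-8, 14-7}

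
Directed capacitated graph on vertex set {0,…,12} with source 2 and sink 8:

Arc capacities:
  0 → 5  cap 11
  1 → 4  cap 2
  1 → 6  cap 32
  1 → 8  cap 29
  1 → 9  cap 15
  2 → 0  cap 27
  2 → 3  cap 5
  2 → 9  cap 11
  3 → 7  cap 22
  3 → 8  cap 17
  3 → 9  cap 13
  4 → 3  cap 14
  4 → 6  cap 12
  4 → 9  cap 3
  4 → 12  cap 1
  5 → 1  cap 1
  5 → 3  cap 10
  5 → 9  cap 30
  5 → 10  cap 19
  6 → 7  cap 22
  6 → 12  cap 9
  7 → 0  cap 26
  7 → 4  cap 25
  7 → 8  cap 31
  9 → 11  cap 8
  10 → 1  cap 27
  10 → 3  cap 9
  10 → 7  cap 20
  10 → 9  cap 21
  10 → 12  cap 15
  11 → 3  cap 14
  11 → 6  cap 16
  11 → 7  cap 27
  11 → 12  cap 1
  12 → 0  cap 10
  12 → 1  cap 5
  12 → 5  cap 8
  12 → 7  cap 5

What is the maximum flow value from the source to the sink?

Maximum flow value: 24

augment #1: 2→3→8 bottleneck 5, total now 5
augment #2: 2→0→5→1→8 bottleneck 1, total now 6
augment #3: 2→0→5→3→8 bottleneck 10, total now 16
augment #4: 2→9→11→3→8 bottleneck 2, total now 18
augment #5: 2→9→11→7→8 bottleneck 6, total now 24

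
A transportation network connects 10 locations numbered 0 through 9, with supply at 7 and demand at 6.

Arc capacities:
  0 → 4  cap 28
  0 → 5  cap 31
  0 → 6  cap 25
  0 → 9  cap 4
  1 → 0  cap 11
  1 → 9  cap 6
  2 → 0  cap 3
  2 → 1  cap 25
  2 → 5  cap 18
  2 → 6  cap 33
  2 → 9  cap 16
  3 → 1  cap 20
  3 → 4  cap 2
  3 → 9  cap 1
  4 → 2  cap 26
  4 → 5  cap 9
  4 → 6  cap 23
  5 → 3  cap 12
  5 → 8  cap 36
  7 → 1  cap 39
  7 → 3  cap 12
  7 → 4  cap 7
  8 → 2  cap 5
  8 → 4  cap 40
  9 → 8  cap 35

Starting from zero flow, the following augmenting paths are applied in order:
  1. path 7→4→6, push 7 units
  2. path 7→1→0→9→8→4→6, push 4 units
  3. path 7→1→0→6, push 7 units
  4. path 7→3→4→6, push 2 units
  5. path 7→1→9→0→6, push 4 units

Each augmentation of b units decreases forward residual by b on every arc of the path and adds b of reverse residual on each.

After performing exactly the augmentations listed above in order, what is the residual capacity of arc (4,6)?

Residual capacity of (4,6): 10

after path 1 (7→4→6, push 7): res(4,6)=16
after path 2 (7→1→0→9→8→4→6, push 4): res(4,6)=12
after path 3 (7→1→0→6, push 7): res(4,6)=12
after path 4 (7→3→4→6, push 2): res(4,6)=10
after path 5 (7→1→9→0→6, push 4): res(4,6)=10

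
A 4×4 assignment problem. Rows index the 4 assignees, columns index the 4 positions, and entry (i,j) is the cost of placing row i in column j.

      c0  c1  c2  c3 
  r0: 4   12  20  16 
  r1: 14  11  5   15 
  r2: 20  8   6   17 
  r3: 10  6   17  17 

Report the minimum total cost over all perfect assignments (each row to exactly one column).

Minimum assignment cost: 31

optimal assignment: row0→col0 (cost 4), row1→col3 (cost 15), row2→col2 (cost 6), row3→col1 (cost 6)
total = 4 + 15 + 6 + 6 = 31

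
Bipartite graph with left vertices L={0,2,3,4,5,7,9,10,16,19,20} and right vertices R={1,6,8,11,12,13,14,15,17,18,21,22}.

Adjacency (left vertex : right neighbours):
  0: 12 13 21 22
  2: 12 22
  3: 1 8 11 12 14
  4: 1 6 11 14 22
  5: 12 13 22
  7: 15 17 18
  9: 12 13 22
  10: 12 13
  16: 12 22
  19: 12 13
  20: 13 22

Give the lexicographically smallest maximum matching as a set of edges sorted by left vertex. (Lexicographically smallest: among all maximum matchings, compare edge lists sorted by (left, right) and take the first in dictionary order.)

|M| = 7 (so the lex-smallest maximum matching has 7 edges)
process left vertices in ascending order; for each, take the smallest-labelled available neighbour that still permits 7 edges overall, or leave it unmatched if none does
lex-smallest matching: {0-21, 2-12, 3-1, 4-6, 5-13, 7-15, 9-22}

Lex-smallest maximum matching: {(0,21), (2,12), (3,1), (4,6), (5,13), (7,15), (9,22)}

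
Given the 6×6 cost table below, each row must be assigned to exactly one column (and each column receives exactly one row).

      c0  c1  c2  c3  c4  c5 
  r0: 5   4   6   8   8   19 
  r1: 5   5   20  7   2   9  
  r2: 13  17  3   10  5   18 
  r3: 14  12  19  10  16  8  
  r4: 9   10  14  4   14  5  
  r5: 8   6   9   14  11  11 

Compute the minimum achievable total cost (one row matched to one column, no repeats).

Minimum assignment cost: 28

optimal assignment: row0→col0 (cost 5), row1→col4 (cost 2), row2→col2 (cost 3), row3→col5 (cost 8), row4→col3 (cost 4), row5→col1 (cost 6)
total = 5 + 2 + 3 + 8 + 4 + 6 = 28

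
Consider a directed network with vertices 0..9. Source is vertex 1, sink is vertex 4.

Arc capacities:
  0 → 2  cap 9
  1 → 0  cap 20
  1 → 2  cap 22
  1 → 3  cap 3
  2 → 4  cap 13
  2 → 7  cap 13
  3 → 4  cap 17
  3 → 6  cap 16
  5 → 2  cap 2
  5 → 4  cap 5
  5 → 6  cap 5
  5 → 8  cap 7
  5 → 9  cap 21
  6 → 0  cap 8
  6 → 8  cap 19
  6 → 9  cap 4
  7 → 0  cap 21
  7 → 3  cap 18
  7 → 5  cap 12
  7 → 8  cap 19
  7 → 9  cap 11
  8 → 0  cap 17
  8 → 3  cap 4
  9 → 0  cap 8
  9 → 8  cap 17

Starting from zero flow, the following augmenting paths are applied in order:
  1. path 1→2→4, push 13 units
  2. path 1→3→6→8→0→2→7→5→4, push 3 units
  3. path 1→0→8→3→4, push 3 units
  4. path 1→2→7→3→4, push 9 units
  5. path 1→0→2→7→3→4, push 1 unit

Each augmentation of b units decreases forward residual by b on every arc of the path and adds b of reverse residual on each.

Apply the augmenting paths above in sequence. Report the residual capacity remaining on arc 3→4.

after path 1 (1→2→4, push 13): res(3,4)=17
after path 2 (1→3→6→8→0→2→7→5→4, push 3): res(3,4)=17
after path 3 (1→0→8→3→4, push 3): res(3,4)=14
after path 4 (1→2→7→3→4, push 9): res(3,4)=5
after path 5 (1→0→2→7→3→4, push 1): res(3,4)=4

Residual capacity of (3,4): 4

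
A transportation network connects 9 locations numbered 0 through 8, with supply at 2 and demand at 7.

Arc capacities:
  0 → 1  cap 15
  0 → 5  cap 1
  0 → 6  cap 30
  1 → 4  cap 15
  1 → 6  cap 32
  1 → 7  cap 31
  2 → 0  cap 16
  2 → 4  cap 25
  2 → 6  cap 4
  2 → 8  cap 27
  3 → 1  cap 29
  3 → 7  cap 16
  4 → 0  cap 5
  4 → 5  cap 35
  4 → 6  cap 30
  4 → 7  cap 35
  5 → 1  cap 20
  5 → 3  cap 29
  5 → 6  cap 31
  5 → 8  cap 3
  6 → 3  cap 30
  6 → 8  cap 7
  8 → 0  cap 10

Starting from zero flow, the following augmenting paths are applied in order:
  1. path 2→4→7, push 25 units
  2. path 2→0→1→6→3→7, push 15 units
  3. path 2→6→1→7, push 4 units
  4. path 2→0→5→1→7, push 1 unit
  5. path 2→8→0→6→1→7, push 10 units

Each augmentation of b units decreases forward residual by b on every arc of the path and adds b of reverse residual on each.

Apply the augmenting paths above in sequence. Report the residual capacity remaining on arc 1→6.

Residual capacity of (1,6): 31

after path 1 (2→4→7, push 25): res(1,6)=32
after path 2 (2→0→1→6→3→7, push 15): res(1,6)=17
after path 3 (2→6→1→7, push 4): res(1,6)=21
after path 4 (2→0→5→1→7, push 1): res(1,6)=21
after path 5 (2→8→0→6→1→7, push 10): res(1,6)=31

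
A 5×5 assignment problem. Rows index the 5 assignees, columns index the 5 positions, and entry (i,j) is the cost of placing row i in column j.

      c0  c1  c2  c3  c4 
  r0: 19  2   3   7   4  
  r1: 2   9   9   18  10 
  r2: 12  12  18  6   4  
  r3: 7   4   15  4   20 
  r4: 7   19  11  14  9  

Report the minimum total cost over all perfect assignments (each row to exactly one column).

optimal assignment: row0→col1 (cost 2), row1→col0 (cost 2), row2→col4 (cost 4), row3→col3 (cost 4), row4→col2 (cost 11)
total = 2 + 2 + 4 + 4 + 11 = 23

Minimum assignment cost: 23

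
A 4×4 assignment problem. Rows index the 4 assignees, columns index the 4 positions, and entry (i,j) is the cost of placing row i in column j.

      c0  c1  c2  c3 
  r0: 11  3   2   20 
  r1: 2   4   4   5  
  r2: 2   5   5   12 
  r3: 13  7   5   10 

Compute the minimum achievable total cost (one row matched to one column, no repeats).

Minimum assignment cost: 15

optimal assignment: row0→col1 (cost 3), row1→col3 (cost 5), row2→col0 (cost 2), row3→col2 (cost 5)
total = 3 + 5 + 2 + 5 = 15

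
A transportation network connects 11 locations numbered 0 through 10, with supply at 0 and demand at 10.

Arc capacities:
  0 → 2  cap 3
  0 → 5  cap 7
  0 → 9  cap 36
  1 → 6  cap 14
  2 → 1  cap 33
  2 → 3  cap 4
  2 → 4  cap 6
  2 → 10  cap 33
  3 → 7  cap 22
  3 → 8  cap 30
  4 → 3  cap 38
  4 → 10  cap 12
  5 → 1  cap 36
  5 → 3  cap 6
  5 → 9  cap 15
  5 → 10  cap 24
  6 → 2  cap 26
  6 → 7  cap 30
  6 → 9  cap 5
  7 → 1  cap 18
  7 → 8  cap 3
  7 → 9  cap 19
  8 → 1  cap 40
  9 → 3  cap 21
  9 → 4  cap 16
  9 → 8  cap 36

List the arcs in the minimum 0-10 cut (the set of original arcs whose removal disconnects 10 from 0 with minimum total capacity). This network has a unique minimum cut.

Min-cut arcs: {(0,2), (0,5), (1,6), (4,10)} (total capacity 36)

augment #1: 0→2→10 push 3
augment #2: 0→5→10 push 7
augment #3: 0→9→4→10 push 12
augment #4: 0→9→8→1→6→2→10 push 14
max flow = 36; residual-reachable set from 0 gives S-side
cut edges (S→T): {(0,2), (0,5), (1,6), (4,10)} total cap 36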